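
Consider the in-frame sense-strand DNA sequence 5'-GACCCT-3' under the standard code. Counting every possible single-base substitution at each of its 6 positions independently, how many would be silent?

4

Codon 1 (GAC, Asp): 1 synonymous substitution.
Codon 2 (CCT, Pro): 3 synonymous substitutions.
Total: 1 + 3 = 4.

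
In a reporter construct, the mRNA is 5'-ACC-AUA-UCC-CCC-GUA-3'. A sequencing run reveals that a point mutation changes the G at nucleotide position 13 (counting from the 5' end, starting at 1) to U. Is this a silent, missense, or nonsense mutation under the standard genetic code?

Position 13 falls in codon 5: GUA → Val.
After the substitution the codon is UUA → Leu.
Val ≠ Leu, so this is a missense mutation.

missense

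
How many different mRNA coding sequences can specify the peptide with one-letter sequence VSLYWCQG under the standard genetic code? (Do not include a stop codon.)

Val: 4 codons.
Ser: 6 codons.
Leu: 6 codons.
Tyr: 2 codons.
Trp: 1 codon.
Cys: 2 codons.
Gln: 2 codons.
Gly: 4 codons.
4 × 6 × 6 × 2 × 1 × 2 × 2 × 4 = 4608.

4608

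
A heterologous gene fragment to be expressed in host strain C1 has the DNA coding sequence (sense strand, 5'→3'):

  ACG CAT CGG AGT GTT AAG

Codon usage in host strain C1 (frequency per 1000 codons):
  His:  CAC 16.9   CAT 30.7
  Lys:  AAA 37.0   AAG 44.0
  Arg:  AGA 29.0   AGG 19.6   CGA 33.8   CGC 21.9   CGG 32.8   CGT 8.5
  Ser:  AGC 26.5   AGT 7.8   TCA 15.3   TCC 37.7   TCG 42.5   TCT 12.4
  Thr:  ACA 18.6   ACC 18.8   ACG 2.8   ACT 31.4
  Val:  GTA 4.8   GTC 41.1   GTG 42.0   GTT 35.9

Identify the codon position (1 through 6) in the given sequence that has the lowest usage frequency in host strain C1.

Codon 1 ACG (Thr): 2.8 per 1000.
Codon 2 CAT (His): 30.7 per 1000.
Codon 3 CGG (Arg): 32.8 per 1000.
Codon 4 AGT (Ser): 7.8 per 1000.
Codon 5 GTT (Val): 35.9 per 1000.
Codon 6 AAG (Lys): 44.0 per 1000.
Lowest frequency is 2.8 at codon 1.

1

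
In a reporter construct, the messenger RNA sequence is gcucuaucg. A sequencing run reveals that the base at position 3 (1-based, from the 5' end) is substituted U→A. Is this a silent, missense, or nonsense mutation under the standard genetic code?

Position 3 falls in codon 1: GCU → Ala.
After the substitution the codon is GCA → Ala.
Both encode Ala, so the change is synonymous.

silent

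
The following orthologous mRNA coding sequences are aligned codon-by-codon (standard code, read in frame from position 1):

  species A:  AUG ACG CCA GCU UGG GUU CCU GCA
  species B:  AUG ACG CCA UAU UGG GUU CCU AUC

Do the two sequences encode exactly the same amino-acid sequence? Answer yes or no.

Codon 1: AUG Met / AUG Met — identical.
Codon 2: ACG Thr / ACG Thr — identical.
Codon 3: CCA Pro / CCA Pro — identical.
Codon 4: GCU Ala / UAU Tyr — nonsynonymous.
Codon 5: UGG Trp / UGG Trp — identical.
Codon 6: GUU Val / GUU Val — identical.
Codon 7: CCU Pro / CCU Pro — identical.
Codon 8: GCA Ala / AUC Ile — nonsynonymous.
Nonsynonymous differences: 2 → different protein.

no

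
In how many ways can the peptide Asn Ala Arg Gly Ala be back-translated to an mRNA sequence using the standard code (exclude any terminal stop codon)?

Asn: 2 codons.
Ala: 4 codons.
Arg: 6 codons.
Gly: 4 codons.
Ala: 4 codons.
2 × 4 × 6 × 4 × 4 = 768.

768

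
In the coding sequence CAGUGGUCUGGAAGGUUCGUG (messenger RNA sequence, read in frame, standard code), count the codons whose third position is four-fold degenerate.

3

Codon 1 CAG (Gln): third position 2-fold.
Codon 2 UGG (Trp): third position 1-fold.
Codon 3 UCU (Ser): third position 4-fold.
Codon 4 GGA (Gly): third position 4-fold.
Codon 5 AGG (Arg): third position 2-fold.
Codon 6 UUC (Phe): third position 2-fold.
Codon 7 GUG (Val): third position 4-fold.
Four-fold degenerate third positions: 3.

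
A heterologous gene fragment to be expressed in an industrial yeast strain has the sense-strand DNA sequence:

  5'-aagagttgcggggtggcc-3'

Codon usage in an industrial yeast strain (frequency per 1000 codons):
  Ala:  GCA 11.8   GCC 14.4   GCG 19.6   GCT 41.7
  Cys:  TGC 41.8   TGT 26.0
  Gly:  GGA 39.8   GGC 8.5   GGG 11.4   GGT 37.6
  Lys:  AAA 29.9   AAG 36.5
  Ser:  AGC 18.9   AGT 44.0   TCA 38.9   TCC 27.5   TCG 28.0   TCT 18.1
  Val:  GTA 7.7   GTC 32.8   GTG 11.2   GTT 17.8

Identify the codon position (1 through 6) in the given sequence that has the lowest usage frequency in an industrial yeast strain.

Codon 1 AAG (Lys): 36.5 per 1000.
Codon 2 AGT (Ser): 44.0 per 1000.
Codon 3 TGC (Cys): 41.8 per 1000.
Codon 4 GGG (Gly): 11.4 per 1000.
Codon 5 GTG (Val): 11.2 per 1000.
Codon 6 GCC (Ala): 14.4 per 1000.
Lowest frequency is 11.2 at codon 5.

5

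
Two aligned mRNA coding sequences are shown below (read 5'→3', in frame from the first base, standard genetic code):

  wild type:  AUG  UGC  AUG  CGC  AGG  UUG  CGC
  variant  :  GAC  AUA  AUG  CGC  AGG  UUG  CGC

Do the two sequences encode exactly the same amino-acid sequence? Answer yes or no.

no

Codon 1: AUG Met / GAC Asp — nonsynonymous.
Codon 2: UGC Cys / AUA Ile — nonsynonymous.
Codon 3: AUG Met / AUG Met — identical.
Codon 4: CGC Arg / CGC Arg — identical.
Codon 5: AGG Arg / AGG Arg — identical.
Codon 6: UUG Leu / UUG Leu — identical.
Codon 7: CGC Arg / CGC Arg — identical.
Nonsynonymous differences: 2 → different protein.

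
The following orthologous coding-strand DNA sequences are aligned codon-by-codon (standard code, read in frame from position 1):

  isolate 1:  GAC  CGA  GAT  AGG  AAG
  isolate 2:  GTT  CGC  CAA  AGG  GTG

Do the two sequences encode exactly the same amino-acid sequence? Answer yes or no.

Codon 1: GAC Asp / GTT Val — nonsynonymous.
Codon 2: CGA Arg / CGC Arg — synonymous.
Codon 3: GAT Asp / CAA Gln — nonsynonymous.
Codon 4: AGG Arg / AGG Arg — identical.
Codon 5: AAG Lys / GTG Val — nonsynonymous.
Nonsynonymous differences: 3 → different protein.

no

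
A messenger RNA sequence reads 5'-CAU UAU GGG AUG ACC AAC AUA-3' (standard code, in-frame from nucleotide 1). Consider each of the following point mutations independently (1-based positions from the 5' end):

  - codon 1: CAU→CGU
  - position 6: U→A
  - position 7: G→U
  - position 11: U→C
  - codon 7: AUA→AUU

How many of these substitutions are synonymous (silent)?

Codon 1: CAU (His) → CGU (Arg) — missense.
Codon 2: UAU (Tyr) → UAA (Stop) — nonsense.
Codon 3: GGG (Gly) → UGG (Trp) — missense.
Codon 4: AUG (Met) → ACG (Thr) — missense.
Codon 7: AUA (Ile) → AUU (Ile) — synonymous.
Synonymous: 1 of 5.

1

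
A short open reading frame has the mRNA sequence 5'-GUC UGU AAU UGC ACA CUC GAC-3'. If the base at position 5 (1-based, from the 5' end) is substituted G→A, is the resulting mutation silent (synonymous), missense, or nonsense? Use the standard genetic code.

missense

Position 5 falls in codon 2: UGU → Cys.
After the substitution the codon is UAU → Tyr.
Cys ≠ Tyr, so this is a missense mutation.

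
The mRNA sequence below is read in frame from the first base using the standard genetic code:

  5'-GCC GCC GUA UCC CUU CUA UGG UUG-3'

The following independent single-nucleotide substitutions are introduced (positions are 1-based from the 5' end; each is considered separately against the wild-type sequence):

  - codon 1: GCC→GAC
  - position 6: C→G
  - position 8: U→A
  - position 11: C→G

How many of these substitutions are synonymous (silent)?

Codon 1: GCC (Ala) → GAC (Asp) — missense.
Codon 2: GCC (Ala) → GCG (Ala) — synonymous.
Codon 3: GUA (Val) → GAA (Glu) — missense.
Codon 4: UCC (Ser) → UGC (Cys) — missense.
Synonymous: 1 of 4.

1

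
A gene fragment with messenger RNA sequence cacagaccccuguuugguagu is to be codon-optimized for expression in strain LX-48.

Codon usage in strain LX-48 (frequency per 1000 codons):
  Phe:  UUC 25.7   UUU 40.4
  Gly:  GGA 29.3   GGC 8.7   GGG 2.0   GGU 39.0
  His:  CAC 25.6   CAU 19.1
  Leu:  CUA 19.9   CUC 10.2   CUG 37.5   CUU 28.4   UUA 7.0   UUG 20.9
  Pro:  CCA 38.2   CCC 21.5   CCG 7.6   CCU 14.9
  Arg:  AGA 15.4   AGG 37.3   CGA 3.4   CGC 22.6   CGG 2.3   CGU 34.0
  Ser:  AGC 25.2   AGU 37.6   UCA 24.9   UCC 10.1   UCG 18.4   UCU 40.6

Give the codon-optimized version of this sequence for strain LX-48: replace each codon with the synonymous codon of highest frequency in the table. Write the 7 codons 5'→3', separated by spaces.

CAC AGG CCA CUG UUU GGU UCU

Codon 1 (His): best is CAC at 25.6.
Codon 2 (Arg): best is AGG at 37.3.
Codon 3 (Pro): best is CCA at 38.2.
Codon 4 (Leu): best is CUG at 37.5.
Codon 5 (Phe): best is UUU at 40.4.
Codon 6 (Gly): best is GGU at 39.0.
Codon 7 (Ser): best is UCU at 40.6.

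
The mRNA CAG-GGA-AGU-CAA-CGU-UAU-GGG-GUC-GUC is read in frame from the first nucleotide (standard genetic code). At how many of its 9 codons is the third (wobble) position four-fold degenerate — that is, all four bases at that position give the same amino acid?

5

Codon 1 CAG (Gln): third position 2-fold.
Codon 2 GGA (Gly): third position 4-fold.
Codon 3 AGU (Ser): third position 2-fold.
Codon 4 CAA (Gln): third position 2-fold.
Codon 5 CGU (Arg): third position 4-fold.
Codon 6 UAU (Tyr): third position 2-fold.
Codon 7 GGG (Gly): third position 4-fold.
Codon 8 GUC (Val): third position 4-fold.
Codon 9 GUC (Val): third position 4-fold.
Four-fold degenerate third positions: 5.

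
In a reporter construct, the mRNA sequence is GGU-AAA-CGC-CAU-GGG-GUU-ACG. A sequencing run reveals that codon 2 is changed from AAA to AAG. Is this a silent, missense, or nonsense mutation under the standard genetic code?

Position 6 falls in codon 2: AAA → Lys.
After the substitution the codon is AAG → Lys.
Both encode Lys, so the change is synonymous.

silent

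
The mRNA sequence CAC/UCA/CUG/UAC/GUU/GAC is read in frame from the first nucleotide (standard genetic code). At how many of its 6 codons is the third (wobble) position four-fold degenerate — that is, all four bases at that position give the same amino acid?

3

Codon 1 CAC (His): third position 2-fold.
Codon 2 UCA (Ser): third position 4-fold.
Codon 3 CUG (Leu): third position 4-fold.
Codon 4 UAC (Tyr): third position 2-fold.
Codon 5 GUU (Val): third position 4-fold.
Codon 6 GAC (Asp): third position 2-fold.
Four-fold degenerate third positions: 3.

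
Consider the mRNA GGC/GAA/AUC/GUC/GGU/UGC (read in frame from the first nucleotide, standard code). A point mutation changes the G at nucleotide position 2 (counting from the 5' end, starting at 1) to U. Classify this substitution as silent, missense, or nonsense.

missense

Position 2 falls in codon 1: GGC → Gly.
After the substitution the codon is GUC → Val.
Gly ≠ Val, so this is a missense mutation.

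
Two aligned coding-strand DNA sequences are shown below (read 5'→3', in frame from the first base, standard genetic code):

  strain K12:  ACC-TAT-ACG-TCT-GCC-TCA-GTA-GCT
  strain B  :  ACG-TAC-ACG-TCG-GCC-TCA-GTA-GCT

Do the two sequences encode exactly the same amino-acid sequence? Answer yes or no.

Codon 1: ACC Thr / ACG Thr — synonymous.
Codon 2: TAT Tyr / TAC Tyr — synonymous.
Codon 3: ACG Thr / ACG Thr — identical.
Codon 4: TCT Ser / TCG Ser — synonymous.
Codon 5: GCC Ala / GCC Ala — identical.
Codon 6: TCA Ser / TCA Ser — identical.
Codon 7: GTA Val / GTA Val — identical.
Codon 8: GCT Ala / GCT Ala — identical.
Nonsynonymous differences: 0 → same protein.

yes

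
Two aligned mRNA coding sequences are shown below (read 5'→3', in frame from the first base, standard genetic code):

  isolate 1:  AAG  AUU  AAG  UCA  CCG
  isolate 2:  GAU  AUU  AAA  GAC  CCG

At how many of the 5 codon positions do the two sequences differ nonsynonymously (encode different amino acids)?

Codon 1: AAG Lys / GAU Asp — nonsynonymous.
Codon 2: AUU Ile / AUU Ile — identical.
Codon 3: AAG Lys / AAA Lys — synonymous.
Codon 4: UCA Ser / GAC Asp — nonsynonymous.
Codon 5: CCG Pro / CCG Pro — identical.
Nonsynonymous differences: 2.

2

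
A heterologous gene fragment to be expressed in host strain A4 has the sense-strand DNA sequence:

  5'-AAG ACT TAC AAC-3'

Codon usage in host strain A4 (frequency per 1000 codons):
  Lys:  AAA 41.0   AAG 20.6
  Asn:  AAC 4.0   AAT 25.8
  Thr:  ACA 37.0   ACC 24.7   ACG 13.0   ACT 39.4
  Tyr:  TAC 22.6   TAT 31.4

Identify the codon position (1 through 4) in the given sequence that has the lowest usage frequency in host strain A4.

4

Codon 1 AAG (Lys): 20.6 per 1000.
Codon 2 ACT (Thr): 39.4 per 1000.
Codon 3 TAC (Tyr): 22.6 per 1000.
Codon 4 AAC (Asn): 4.0 per 1000.
Lowest frequency is 4.0 at codon 4.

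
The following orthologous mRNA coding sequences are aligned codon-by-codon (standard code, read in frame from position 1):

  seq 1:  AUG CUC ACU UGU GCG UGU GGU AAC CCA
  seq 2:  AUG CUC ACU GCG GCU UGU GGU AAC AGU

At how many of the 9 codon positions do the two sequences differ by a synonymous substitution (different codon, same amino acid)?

1

Codon 1: AUG Met / AUG Met — identical.
Codon 2: CUC Leu / CUC Leu — identical.
Codon 3: ACU Thr / ACU Thr — identical.
Codon 4: UGU Cys / GCG Ala — nonsynonymous.
Codon 5: GCG Ala / GCU Ala — synonymous.
Codon 6: UGU Cys / UGU Cys — identical.
Codon 7: GGU Gly / GGU Gly — identical.
Codon 8: AAC Asn / AAC Asn — identical.
Codon 9: CCA Pro / AGU Ser — nonsynonymous.
Synonymous differences: 1.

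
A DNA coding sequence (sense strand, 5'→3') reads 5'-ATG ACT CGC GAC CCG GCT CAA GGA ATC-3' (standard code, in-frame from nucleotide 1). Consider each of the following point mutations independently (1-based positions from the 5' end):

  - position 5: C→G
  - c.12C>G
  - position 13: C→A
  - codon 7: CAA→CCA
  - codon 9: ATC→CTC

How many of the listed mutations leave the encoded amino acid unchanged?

0

Codon 2: ACT (Thr) → AGT (Ser) — missense.
Codon 4: GAC (Asp) → GAG (Glu) — missense.
Codon 5: CCG (Pro) → ACG (Thr) — missense.
Codon 7: CAA (Gln) → CCA (Pro) — missense.
Codon 9: ATC (Ile) → CTC (Leu) — missense.
Synonymous: 0 of 5.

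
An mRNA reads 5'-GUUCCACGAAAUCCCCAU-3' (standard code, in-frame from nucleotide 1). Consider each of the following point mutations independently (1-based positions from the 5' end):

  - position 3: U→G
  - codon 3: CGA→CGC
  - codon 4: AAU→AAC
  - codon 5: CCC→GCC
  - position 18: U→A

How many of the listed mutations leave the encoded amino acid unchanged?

Codon 1: GUU (Val) → GUG (Val) — synonymous.
Codon 3: CGA (Arg) → CGC (Arg) — synonymous.
Codon 4: AAU (Asn) → AAC (Asn) — synonymous.
Codon 5: CCC (Pro) → GCC (Ala) — missense.
Codon 6: CAU (His) → CAA (Gln) — missense.
Synonymous: 3 of 5.

3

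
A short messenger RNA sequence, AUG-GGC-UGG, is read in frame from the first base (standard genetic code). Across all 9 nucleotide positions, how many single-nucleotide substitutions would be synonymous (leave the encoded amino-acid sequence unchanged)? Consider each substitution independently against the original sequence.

3

Codon 1 (AUG, Met): 0 synonymous substitutions.
Codon 2 (GGC, Gly): 3 synonymous substitutions.
Codon 3 (UGG, Trp): 0 synonymous substitutions.
Total: 0 + 3 + 0 = 3.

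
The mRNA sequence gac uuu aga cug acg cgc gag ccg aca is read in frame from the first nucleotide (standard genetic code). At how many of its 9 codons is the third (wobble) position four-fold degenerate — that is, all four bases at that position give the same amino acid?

Codon 1 GAC (Asp): third position 2-fold.
Codon 2 UUU (Phe): third position 2-fold.
Codon 3 AGA (Arg): third position 2-fold.
Codon 4 CUG (Leu): third position 4-fold.
Codon 5 ACG (Thr): third position 4-fold.
Codon 6 CGC (Arg): third position 4-fold.
Codon 7 GAG (Glu): third position 2-fold.
Codon 8 CCG (Pro): third position 4-fold.
Codon 9 ACA (Thr): third position 4-fold.
Four-fold degenerate third positions: 5.

5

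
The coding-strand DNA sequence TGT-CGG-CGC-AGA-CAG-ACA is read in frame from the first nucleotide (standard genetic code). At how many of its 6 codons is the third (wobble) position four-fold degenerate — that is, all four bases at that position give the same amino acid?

Codon 1 TGT (Cys): third position 2-fold.
Codon 2 CGG (Arg): third position 4-fold.
Codon 3 CGC (Arg): third position 4-fold.
Codon 4 AGA (Arg): third position 2-fold.
Codon 5 CAG (Gln): third position 2-fold.
Codon 6 ACA (Thr): third position 4-fold.
Four-fold degenerate third positions: 3.

3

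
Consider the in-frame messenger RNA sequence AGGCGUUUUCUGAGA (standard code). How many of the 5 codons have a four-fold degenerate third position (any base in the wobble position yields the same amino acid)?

Codon 1 AGG (Arg): third position 2-fold.
Codon 2 CGU (Arg): third position 4-fold.
Codon 3 UUU (Phe): third position 2-fold.
Codon 4 CUG (Leu): third position 4-fold.
Codon 5 AGA (Arg): third position 2-fold.
Four-fold degenerate third positions: 2.

2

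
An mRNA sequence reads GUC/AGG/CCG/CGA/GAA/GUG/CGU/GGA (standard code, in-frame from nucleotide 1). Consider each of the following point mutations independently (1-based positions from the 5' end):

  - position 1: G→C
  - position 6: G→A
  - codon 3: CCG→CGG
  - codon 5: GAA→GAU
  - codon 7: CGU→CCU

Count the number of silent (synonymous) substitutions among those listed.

Codon 1: GUC (Val) → CUC (Leu) — missense.
Codon 2: AGG (Arg) → AGA (Arg) — synonymous.
Codon 3: CCG (Pro) → CGG (Arg) — missense.
Codon 5: GAA (Glu) → GAU (Asp) — missense.
Codon 7: CGU (Arg) → CCU (Pro) — missense.
Synonymous: 1 of 5.

1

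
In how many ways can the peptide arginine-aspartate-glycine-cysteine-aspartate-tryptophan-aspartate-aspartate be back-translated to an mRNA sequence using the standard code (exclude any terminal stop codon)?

Arg: 6 codons.
Asp: 2 codons.
Gly: 4 codons.
Cys: 2 codons.
Asp: 2 codons.
Trp: 1 codon.
Asp: 2 codons.
Asp: 2 codons.
6 × 2 × 4 × 2 × 2 × 1 × 2 × 2 = 768.

768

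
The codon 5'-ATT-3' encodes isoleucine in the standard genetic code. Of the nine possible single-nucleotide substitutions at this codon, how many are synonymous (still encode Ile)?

Position 1: none → 0 synonymous.
Position 2: none → 0 synonymous.
Position 3: ATC, ATA → 2 synonymous.
Total: 0 + 0 + 2 = 2.

2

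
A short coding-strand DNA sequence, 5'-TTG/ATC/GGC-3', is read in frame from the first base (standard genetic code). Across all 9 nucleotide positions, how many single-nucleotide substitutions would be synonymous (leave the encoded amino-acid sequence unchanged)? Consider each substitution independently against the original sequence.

7

Codon 1 (TTG, Leu): 2 synonymous substitutions.
Codon 2 (ATC, Ile): 2 synonymous substitutions.
Codon 3 (GGC, Gly): 3 synonymous substitutions.
Total: 2 + 2 + 3 = 7.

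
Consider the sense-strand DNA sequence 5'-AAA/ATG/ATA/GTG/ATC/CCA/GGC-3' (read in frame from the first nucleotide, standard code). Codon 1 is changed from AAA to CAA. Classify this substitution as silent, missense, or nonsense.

missense

Position 1 falls in codon 1: AAA → Lys.
After the substitution the codon is CAA → Gln.
Lys ≠ Gln, so this is a missense mutation.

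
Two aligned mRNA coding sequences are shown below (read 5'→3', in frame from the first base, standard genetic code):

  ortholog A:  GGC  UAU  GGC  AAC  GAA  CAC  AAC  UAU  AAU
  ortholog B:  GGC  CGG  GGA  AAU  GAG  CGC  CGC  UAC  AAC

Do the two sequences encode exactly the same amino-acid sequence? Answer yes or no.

no

Codon 1: GGC Gly / GGC Gly — identical.
Codon 2: UAU Tyr / CGG Arg — nonsynonymous.
Codon 3: GGC Gly / GGA Gly — synonymous.
Codon 4: AAC Asn / AAU Asn — synonymous.
Codon 5: GAA Glu / GAG Glu — synonymous.
Codon 6: CAC His / CGC Arg — nonsynonymous.
Codon 7: AAC Asn / CGC Arg — nonsynonymous.
Codon 8: UAU Tyr / UAC Tyr — synonymous.
Codon 9: AAU Asn / AAC Asn — synonymous.
Nonsynonymous differences: 3 → different protein.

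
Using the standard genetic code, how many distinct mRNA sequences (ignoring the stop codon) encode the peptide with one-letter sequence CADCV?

128

Cys: 2 codons.
Ala: 4 codons.
Asp: 2 codons.
Cys: 2 codons.
Val: 4 codons.
2 × 4 × 2 × 2 × 4 = 128.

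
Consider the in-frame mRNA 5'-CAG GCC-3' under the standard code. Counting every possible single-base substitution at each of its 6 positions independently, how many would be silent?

Codon 1 (CAG, Gln): 1 synonymous substitution.
Codon 2 (GCC, Ala): 3 synonymous substitutions.
Total: 1 + 3 = 4.

4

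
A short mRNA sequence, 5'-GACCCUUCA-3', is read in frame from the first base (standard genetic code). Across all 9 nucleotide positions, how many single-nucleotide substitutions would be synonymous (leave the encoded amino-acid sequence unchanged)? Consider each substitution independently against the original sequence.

Codon 1 (GAC, Asp): 1 synonymous substitution.
Codon 2 (CCU, Pro): 3 synonymous substitutions.
Codon 3 (UCA, Ser): 3 synonymous substitutions.
Total: 1 + 3 + 3 = 7.

7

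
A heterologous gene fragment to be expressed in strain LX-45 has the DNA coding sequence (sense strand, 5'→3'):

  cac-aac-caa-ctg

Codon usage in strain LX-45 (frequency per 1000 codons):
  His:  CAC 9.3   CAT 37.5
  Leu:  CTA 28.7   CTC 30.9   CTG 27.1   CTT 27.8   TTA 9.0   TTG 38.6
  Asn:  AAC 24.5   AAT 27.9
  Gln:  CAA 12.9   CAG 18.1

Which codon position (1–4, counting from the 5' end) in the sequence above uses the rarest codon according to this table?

1

Codon 1 CAC (His): 9.3 per 1000.
Codon 2 AAC (Asn): 24.5 per 1000.
Codon 3 CAA (Gln): 12.9 per 1000.
Codon 4 CTG (Leu): 27.1 per 1000.
Lowest frequency is 9.3 at codon 1.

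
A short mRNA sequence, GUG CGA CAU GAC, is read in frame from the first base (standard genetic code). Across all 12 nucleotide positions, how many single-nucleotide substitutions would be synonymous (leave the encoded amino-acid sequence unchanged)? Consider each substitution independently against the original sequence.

9

Codon 1 (GUG, Val): 3 synonymous substitutions.
Codon 2 (CGA, Arg): 4 synonymous substitutions.
Codon 3 (CAU, His): 1 synonymous substitution.
Codon 4 (GAC, Asp): 1 synonymous substitution.
Total: 3 + 4 + 1 + 1 = 9.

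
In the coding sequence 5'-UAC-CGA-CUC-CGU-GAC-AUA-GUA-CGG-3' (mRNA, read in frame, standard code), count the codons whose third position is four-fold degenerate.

Codon 1 UAC (Tyr): third position 2-fold.
Codon 2 CGA (Arg): third position 4-fold.
Codon 3 CUC (Leu): third position 4-fold.
Codon 4 CGU (Arg): third position 4-fold.
Codon 5 GAC (Asp): third position 2-fold.
Codon 6 AUA (Ile): third position 3-fold.
Codon 7 GUA (Val): third position 4-fold.
Codon 8 CGG (Arg): third position 4-fold.
Four-fold degenerate third positions: 5.

5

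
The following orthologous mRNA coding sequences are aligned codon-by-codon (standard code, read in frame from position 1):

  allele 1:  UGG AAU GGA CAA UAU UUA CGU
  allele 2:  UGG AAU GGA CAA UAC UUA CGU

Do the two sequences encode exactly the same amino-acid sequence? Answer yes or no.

yes

Codon 1: UGG Trp / UGG Trp — identical.
Codon 2: AAU Asn / AAU Asn — identical.
Codon 3: GGA Gly / GGA Gly — identical.
Codon 4: CAA Gln / CAA Gln — identical.
Codon 5: UAU Tyr / UAC Tyr — synonymous.
Codon 6: UUA Leu / UUA Leu — identical.
Codon 7: CGU Arg / CGU Arg — identical.
Nonsynonymous differences: 0 → same protein.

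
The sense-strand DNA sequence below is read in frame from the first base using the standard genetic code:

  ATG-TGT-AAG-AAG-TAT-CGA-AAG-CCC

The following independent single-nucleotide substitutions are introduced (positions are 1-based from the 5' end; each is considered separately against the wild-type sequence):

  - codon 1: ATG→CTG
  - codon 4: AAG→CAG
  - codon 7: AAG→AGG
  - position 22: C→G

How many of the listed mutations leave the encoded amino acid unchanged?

0

Codon 1: ATG (Met) → CTG (Leu) — missense.
Codon 4: AAG (Lys) → CAG (Gln) — missense.
Codon 7: AAG (Lys) → AGG (Arg) — missense.
Codon 8: CCC (Pro) → GCC (Ala) — missense.
Synonymous: 0 of 4.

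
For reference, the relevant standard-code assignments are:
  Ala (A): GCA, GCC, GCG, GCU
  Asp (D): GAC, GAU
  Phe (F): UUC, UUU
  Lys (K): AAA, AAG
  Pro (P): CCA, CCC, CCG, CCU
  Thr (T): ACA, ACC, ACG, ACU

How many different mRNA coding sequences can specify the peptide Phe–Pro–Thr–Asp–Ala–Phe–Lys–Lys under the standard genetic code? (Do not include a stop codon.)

Phe: 2 codons.
Pro: 4 codons.
Thr: 4 codons.
Asp: 2 codons.
Ala: 4 codons.
Phe: 2 codons.
Lys: 2 codons.
Lys: 2 codons.
2 × 4 × 4 × 2 × 4 × 2 × 2 × 2 = 2048.

2048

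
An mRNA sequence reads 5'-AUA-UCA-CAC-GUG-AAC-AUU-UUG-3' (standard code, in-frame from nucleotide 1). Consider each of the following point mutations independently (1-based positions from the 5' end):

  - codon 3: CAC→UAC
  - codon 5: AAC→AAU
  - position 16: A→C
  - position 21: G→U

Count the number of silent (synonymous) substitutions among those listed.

1

Codon 3: CAC (His) → UAC (Tyr) — missense.
Codon 5: AAC (Asn) → AAU (Asn) — synonymous.
Codon 6: AUU (Ile) → CUU (Leu) — missense.
Codon 7: UUG (Leu) → UUU (Phe) — missense.
Synonymous: 1 of 4.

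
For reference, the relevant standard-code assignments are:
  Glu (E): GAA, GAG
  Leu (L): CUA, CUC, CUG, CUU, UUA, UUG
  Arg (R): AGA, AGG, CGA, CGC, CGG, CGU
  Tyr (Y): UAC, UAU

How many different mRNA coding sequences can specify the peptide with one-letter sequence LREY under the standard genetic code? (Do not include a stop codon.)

Leu: 6 codons.
Arg: 6 codons.
Glu: 2 codons.
Tyr: 2 codons.
6 × 6 × 2 × 2 = 144.

144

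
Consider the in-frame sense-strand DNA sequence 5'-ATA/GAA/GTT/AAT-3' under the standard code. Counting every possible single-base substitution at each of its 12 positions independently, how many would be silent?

Codon 1 (ATA, Ile): 2 synonymous substitutions.
Codon 2 (GAA, Glu): 1 synonymous substitution.
Codon 3 (GTT, Val): 3 synonymous substitutions.
Codon 4 (AAT, Asn): 1 synonymous substitution.
Total: 2 + 1 + 3 + 1 = 7.

7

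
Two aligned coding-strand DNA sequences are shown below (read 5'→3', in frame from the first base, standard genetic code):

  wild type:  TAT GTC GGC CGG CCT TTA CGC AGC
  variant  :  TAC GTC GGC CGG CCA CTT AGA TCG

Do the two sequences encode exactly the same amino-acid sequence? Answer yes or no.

Codon 1: TAT Tyr / TAC Tyr — synonymous.
Codon 2: GTC Val / GTC Val — identical.
Codon 3: GGC Gly / GGC Gly — identical.
Codon 4: CGG Arg / CGG Arg — identical.
Codon 5: CCT Pro / CCA Pro — synonymous.
Codon 6: TTA Leu / CTT Leu — synonymous.
Codon 7: CGC Arg / AGA Arg — synonymous.
Codon 8: AGC Ser / TCG Ser — synonymous.
Nonsynonymous differences: 0 → same protein.

yes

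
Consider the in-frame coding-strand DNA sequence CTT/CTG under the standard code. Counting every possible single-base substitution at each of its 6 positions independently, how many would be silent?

7

Codon 1 (CTT, Leu): 3 synonymous substitutions.
Codon 2 (CTG, Leu): 4 synonymous substitutions.
Total: 3 + 4 = 7.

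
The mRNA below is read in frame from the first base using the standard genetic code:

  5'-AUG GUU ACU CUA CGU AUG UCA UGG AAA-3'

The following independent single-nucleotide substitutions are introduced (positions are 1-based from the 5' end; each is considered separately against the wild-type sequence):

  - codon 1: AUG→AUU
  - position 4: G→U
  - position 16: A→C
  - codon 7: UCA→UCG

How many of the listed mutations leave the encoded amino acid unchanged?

Codon 1: AUG (Met) → AUU (Ile) — missense.
Codon 2: GUU (Val) → UUU (Phe) — missense.
Codon 6: AUG (Met) → CUG (Leu) — missense.
Codon 7: UCA (Ser) → UCG (Ser) — synonymous.
Synonymous: 1 of 4.

1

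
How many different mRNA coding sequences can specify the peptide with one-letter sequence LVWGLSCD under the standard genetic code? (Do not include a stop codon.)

13824

Leu: 6 codons.
Val: 4 codons.
Trp: 1 codon.
Gly: 4 codons.
Leu: 6 codons.
Ser: 6 codons.
Cys: 2 codons.
Asp: 2 codons.
6 × 4 × 1 × 4 × 6 × 6 × 2 × 2 = 13824.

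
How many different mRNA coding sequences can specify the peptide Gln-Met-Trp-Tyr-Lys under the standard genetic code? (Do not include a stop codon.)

Gln: 2 codons.
Met: 1 codon.
Trp: 1 codon.
Tyr: 2 codons.
Lys: 2 codons.
2 × 1 × 1 × 2 × 2 = 8.

8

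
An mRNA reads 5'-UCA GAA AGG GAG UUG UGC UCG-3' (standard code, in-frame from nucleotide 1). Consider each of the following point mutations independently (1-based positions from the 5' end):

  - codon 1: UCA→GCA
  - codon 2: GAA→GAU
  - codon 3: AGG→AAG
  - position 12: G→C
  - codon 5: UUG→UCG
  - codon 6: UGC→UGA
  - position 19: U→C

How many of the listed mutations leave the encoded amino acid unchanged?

Codon 1: UCA (Ser) → GCA (Ala) — missense.
Codon 2: GAA (Glu) → GAU (Asp) — missense.
Codon 3: AGG (Arg) → AAG (Lys) — missense.
Codon 4: GAG (Glu) → GAC (Asp) — missense.
Codon 5: UUG (Leu) → UCG (Ser) — missense.
Codon 6: UGC (Cys) → UGA (Stop) — nonsense.
Codon 7: UCG (Ser) → CCG (Pro) — missense.
Synonymous: 0 of 7.

0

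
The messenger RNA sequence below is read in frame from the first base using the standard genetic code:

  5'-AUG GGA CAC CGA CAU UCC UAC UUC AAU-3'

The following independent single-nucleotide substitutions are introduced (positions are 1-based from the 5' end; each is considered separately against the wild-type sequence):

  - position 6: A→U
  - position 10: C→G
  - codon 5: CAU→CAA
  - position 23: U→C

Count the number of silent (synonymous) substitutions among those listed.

Codon 2: GGA (Gly) → GGU (Gly) — synonymous.
Codon 4: CGA (Arg) → GGA (Gly) — missense.
Codon 5: CAU (His) → CAA (Gln) — missense.
Codon 8: UUC (Phe) → UCC (Ser) — missense.
Synonymous: 1 of 4.

1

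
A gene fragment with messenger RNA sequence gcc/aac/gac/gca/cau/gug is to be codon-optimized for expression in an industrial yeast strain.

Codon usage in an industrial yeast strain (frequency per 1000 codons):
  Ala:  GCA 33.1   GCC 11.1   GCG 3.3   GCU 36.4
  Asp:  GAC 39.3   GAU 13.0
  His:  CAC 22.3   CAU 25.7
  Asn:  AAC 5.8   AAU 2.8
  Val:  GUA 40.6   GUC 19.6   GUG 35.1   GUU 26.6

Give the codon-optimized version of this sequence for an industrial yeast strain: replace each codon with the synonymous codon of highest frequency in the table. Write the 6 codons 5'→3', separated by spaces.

Codon 1 (Ala): best is GCU at 36.4.
Codon 2 (Asn): best is AAC at 5.8.
Codon 3 (Asp): best is GAC at 39.3.
Codon 4 (Ala): best is GCU at 36.4.
Codon 5 (His): best is CAU at 25.7.
Codon 6 (Val): best is GUA at 40.6.

GCU AAC GAC GCU CAU GUA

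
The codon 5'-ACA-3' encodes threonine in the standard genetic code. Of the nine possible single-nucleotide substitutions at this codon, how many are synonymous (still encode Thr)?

Position 1: none → 0 synonymous.
Position 2: none → 0 synonymous.
Position 3: ACU, ACC, ACG → 3 synonymous.
Total: 0 + 0 + 3 = 3.

3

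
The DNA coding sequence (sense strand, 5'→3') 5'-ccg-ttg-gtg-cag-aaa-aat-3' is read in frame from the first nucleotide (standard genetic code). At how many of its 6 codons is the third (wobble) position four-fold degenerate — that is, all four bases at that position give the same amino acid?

Codon 1 CCG (Pro): third position 4-fold.
Codon 2 TTG (Leu): third position 2-fold.
Codon 3 GTG (Val): third position 4-fold.
Codon 4 CAG (Gln): third position 2-fold.
Codon 5 AAA (Lys): third position 2-fold.
Codon 6 AAT (Asn): third position 2-fold.
Four-fold degenerate third positions: 2.

2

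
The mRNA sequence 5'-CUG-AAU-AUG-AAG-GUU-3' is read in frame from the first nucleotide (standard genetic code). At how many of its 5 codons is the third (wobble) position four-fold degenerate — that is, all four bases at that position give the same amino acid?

Codon 1 CUG (Leu): third position 4-fold.
Codon 2 AAU (Asn): third position 2-fold.
Codon 3 AUG (Met): third position 1-fold.
Codon 4 AAG (Lys): third position 2-fold.
Codon 5 GUU (Val): third position 4-fold.
Four-fold degenerate third positions: 2.

2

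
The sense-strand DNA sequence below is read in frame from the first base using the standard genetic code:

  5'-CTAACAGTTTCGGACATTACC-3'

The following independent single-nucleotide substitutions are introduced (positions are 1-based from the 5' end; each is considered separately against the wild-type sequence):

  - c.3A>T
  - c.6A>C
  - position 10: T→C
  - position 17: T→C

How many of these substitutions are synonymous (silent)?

2

Codon 1: CTA (Leu) → CTT (Leu) — synonymous.
Codon 2: ACA (Thr) → ACC (Thr) — synonymous.
Codon 4: TCG (Ser) → CCG (Pro) — missense.
Codon 6: ATT (Ile) → ACT (Thr) — missense.
Synonymous: 2 of 4.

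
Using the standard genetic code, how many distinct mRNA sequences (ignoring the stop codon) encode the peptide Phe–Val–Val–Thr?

Phe: 2 codons.
Val: 4 codons.
Val: 4 codons.
Thr: 4 codons.
2 × 4 × 4 × 4 = 128.

128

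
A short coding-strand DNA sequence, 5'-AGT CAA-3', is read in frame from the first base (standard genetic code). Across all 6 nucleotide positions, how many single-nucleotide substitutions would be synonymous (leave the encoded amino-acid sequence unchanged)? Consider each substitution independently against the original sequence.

Codon 1 (AGT, Ser): 1 synonymous substitution.
Codon 2 (CAA, Gln): 1 synonymous substitution.
Total: 1 + 1 = 2.

2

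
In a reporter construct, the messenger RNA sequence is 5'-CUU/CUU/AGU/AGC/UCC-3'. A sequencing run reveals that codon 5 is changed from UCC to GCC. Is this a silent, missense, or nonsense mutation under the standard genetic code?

Position 13 falls in codon 5: UCC → Ser.
After the substitution the codon is GCC → Ala.
Ser ≠ Ala, so this is a missense mutation.

missense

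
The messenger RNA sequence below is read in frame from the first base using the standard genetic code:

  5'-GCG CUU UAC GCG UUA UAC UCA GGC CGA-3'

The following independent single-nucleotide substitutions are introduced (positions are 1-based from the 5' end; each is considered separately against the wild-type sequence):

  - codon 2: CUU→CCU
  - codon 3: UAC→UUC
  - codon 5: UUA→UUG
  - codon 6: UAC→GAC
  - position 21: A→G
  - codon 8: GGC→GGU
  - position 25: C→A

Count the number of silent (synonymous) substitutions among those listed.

4

Codon 2: CUU (Leu) → CCU (Pro) — missense.
Codon 3: UAC (Tyr) → UUC (Phe) — missense.
Codon 5: UUA (Leu) → UUG (Leu) — synonymous.
Codon 6: UAC (Tyr) → GAC (Asp) — missense.
Codon 7: UCA (Ser) → UCG (Ser) — synonymous.
Codon 8: GGC (Gly) → GGU (Gly) — synonymous.
Codon 9: CGA (Arg) → AGA (Arg) — synonymous.
Synonymous: 4 of 7.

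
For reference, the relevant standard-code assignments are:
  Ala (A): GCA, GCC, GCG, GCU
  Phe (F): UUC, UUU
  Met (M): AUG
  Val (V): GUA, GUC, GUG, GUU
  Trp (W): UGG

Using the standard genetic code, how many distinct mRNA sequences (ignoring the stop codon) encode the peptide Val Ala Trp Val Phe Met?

128

Val: 4 codons.
Ala: 4 codons.
Trp: 1 codon.
Val: 4 codons.
Phe: 2 codons.
Met: 1 codon.
4 × 4 × 1 × 4 × 2 × 1 = 128.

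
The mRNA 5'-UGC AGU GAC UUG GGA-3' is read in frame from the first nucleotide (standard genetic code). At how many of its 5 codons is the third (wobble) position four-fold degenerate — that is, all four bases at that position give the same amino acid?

1

Codon 1 UGC (Cys): third position 2-fold.
Codon 2 AGU (Ser): third position 2-fold.
Codon 3 GAC (Asp): third position 2-fold.
Codon 4 UUG (Leu): third position 2-fold.
Codon 5 GGA (Gly): third position 4-fold.
Four-fold degenerate third positions: 1.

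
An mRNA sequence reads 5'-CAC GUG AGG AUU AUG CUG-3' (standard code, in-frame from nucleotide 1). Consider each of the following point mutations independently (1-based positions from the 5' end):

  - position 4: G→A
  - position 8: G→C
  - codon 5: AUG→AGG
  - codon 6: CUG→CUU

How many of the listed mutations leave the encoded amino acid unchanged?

Codon 2: GUG (Val) → AUG (Met) — missense.
Codon 3: AGG (Arg) → ACG (Thr) — missense.
Codon 5: AUG (Met) → AGG (Arg) — missense.
Codon 6: CUG (Leu) → CUU (Leu) — synonymous.
Synonymous: 1 of 4.

1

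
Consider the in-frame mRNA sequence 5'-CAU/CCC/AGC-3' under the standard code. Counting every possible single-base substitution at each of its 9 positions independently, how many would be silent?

Codon 1 (CAU, His): 1 synonymous substitution.
Codon 2 (CCC, Pro): 3 synonymous substitutions.
Codon 3 (AGC, Ser): 1 synonymous substitution.
Total: 1 + 3 + 1 = 5.

5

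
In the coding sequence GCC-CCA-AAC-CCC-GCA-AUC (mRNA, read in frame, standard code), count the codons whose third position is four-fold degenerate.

Codon 1 GCC (Ala): third position 4-fold.
Codon 2 CCA (Pro): third position 4-fold.
Codon 3 AAC (Asn): third position 2-fold.
Codon 4 CCC (Pro): third position 4-fold.
Codon 5 GCA (Ala): third position 4-fold.
Codon 6 AUC (Ile): third position 3-fold.
Four-fold degenerate third positions: 4.

4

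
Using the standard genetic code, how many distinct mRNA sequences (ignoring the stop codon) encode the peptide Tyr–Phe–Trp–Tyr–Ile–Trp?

Tyr: 2 codons.
Phe: 2 codons.
Trp: 1 codon.
Tyr: 2 codons.
Ile: 3 codons.
Trp: 1 codon.
2 × 2 × 1 × 2 × 3 × 1 = 24.

24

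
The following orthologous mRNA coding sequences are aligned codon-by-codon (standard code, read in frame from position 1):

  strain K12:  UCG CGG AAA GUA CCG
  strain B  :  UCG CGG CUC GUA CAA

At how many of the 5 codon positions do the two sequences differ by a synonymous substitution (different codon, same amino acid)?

Codon 1: UCG Ser / UCG Ser — identical.
Codon 2: CGG Arg / CGG Arg — identical.
Codon 3: AAA Lys / CUC Leu — nonsynonymous.
Codon 4: GUA Val / GUA Val — identical.
Codon 5: CCG Pro / CAA Gln — nonsynonymous.
Synonymous differences: 0.

0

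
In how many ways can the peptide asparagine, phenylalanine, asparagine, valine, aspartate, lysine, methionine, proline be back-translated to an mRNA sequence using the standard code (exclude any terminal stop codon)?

Asn: 2 codons.
Phe: 2 codons.
Asn: 2 codons.
Val: 4 codons.
Asp: 2 codons.
Lys: 2 codons.
Met: 1 codon.
Pro: 4 codons.
2 × 2 × 2 × 4 × 2 × 2 × 1 × 4 = 512.

512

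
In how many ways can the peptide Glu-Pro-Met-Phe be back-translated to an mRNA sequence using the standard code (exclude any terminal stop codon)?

Glu: 2 codons.
Pro: 4 codons.
Met: 1 codon.
Phe: 2 codons.
2 × 4 × 1 × 2 = 16.

16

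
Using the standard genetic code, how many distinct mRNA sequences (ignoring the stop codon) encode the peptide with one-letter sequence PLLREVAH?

55296

Pro: 4 codons.
Leu: 6 codons.
Leu: 6 codons.
Arg: 6 codons.
Glu: 2 codons.
Val: 4 codons.
Ala: 4 codons.
His: 2 codons.
4 × 6 × 6 × 6 × 2 × 4 × 4 × 2 = 55296.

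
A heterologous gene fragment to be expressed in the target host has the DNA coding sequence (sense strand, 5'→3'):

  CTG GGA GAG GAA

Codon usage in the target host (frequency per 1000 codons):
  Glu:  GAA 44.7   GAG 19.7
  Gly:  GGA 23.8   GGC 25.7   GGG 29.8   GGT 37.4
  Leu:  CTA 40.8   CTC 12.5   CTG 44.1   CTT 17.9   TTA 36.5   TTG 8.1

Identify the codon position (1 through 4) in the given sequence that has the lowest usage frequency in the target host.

Codon 1 CTG (Leu): 44.1 per 1000.
Codon 2 GGA (Gly): 23.8 per 1000.
Codon 3 GAG (Glu): 19.7 per 1000.
Codon 4 GAA (Glu): 44.7 per 1000.
Lowest frequency is 19.7 at codon 3.

3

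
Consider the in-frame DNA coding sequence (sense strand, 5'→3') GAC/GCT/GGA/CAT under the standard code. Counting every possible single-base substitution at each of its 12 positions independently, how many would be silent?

8

Codon 1 (GAC, Asp): 1 synonymous substitution.
Codon 2 (GCT, Ala): 3 synonymous substitutions.
Codon 3 (GGA, Gly): 3 synonymous substitutions.
Codon 4 (CAT, His): 1 synonymous substitution.
Total: 1 + 3 + 3 + 1 = 8.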